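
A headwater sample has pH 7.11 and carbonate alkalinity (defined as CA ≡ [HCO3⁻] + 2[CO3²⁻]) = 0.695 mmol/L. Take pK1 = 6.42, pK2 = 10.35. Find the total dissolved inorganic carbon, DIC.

CA = [HCO3⁻] + 2[CO3²⁻] = (α₁ + 2α₂)·DIC
At pH 7.11: [H⁺]/K1 = 10^-0.69 = 0.20417, K2/[H⁺] = 10^-3.24 = 0.00057544
α₁ = 1/(1 + 0.20417 + 0.00057544) = 1/1.2047 = 0.8300; α₂ = α₁·K2/[H⁺] = 0.0004776
α₁ + 2α₂ = 0.8310
DIC = CA / (α₁ + 2α₂) = 0.695 / 0.8310 = 0.836 mmol/L

DIC = 0.836 mmol/L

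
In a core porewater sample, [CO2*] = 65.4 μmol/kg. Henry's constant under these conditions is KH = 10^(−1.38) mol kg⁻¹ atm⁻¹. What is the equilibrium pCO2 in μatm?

KH = 10^(−1.38) = 4.169×10^-2 mol kg⁻¹ atm⁻¹
pCO2 = [CO2*]/KH = 65.4×10^-6 / 4.169×10^-2 = 1.57×10^-3 atm = 1570 μatm

pCO2 = 1570 μatm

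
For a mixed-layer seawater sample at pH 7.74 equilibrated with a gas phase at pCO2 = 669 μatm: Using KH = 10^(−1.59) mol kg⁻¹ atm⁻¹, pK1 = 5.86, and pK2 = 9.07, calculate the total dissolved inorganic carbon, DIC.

DIC = 1.38 mmol/kg

[CO2*] = KH · pCO2 = 10^(−1.59) × 669×10^-6 = 1.720×10^-5 mol/kg
α₀ = 1/(1 + K1/[H⁺] + K1K2/[H⁺]²) = 1/(1 + 10^+1.88 + 10^+0.55) = 0.01244
DIC = [CO2*]/α₀ = 1.720×10^-5 / 0.01244 = 1.38 mmol/kg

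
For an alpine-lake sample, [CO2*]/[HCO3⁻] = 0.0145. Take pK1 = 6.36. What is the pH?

pH = 8.20

From K1 = [H⁺][HCO3⁻]/[CO2*]:  pH = pK1 − log₁₀([CO2*]/[HCO3⁻])
log₁₀(0.0145) = -1.839
pH = 6.36 − (-1.839) = 8.20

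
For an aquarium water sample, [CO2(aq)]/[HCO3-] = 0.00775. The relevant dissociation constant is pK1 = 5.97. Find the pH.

From K1 = [H⁺][HCO3-]/[CO2(aq)]:  pH = pK1 − log₁₀([CO2(aq)]/[HCO3-])
log₁₀(0.00775) = -2.111
pH = 5.97 − (-2.111) = 8.08

pH = 8.08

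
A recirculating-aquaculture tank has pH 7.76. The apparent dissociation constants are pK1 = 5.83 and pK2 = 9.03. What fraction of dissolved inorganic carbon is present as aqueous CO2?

α₀ = 0.0110

α₀ = 1 / (1 + K1/[H⁺] + K1K2/[H⁺]²) = 1 / (1 + 10^+1.93 + 10^+0.66)
   = 1 / (1 + 85.114 + 4.5709) = 1/90.685 = 0.01103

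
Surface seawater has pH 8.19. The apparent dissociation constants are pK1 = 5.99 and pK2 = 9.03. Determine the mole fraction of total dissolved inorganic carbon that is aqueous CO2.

α₀ = 0.00548

α₀ = 1 / (1 + K1/[H⁺] + K1K2/[H⁺]²) = 1 / (1 + 10^+2.20 + 10^+1.36)
   = 1 / (1 + 158.49 + 22.909) = 1/182.40 = 0.005483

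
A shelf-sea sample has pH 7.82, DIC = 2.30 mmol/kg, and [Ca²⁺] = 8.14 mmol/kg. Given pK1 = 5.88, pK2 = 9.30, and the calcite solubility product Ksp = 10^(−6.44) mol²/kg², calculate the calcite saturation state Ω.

Ω = 1.63

α₂ = 1 / (1 + [H⁺]/K2 + [H⁺]²/(K1K2)) = 1 / (1 + 10^+1.48 + 10^-0.46)
   = 1 / (1 + 30.200 + 0.34674) = 1/31.546 = 0.03170
[CO3²⁻] = α₂ × DIC = 0.03170 × 2.30 = 0.07291 mmol/kg
Ksp = 10^(−6.44) = 3.631×10^-7
Ω = [Ca²⁺][CO3²⁻]/Ksp = (8.14×10^-3)(7.291×10^-5) / 3.631×10^-7 = 1.63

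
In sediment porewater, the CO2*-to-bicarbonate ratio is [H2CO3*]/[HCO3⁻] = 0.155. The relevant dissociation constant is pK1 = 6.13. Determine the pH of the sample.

pH = 6.94

From K1 = [H⁺][HCO3⁻]/[H2CO3*]:  pH = pK1 − log₁₀([H2CO3*]/[HCO3⁻])
log₁₀(0.155) = -0.810
pH = 6.13 − (-0.810) = 6.94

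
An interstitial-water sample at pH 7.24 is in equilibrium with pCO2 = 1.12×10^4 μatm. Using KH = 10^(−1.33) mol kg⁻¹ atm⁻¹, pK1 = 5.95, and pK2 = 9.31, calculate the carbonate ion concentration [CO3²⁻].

[CO2*] = KH · pCO2 = 10^(−1.33) × 1.12×10^4×10^-6 = 5.239×10^-4 mol/kg
α₀ = 1/(1 + K1/[H⁺] + K1K2/[H⁺]²) = 1/(1 + 10^+1.29 + 10^-0.78) = 0.04839
DIC = [CO2*]/α₀ = 5.239×10^-4 / 0.04839 = 10.83 mmol/kg
[CO3²⁻] = α₂·DIC; α₂ = 0.008031, so [CO3²⁻] = 0.008031 × 10.83 = 0.0869 mmol/kg

[CO3²⁻] = 0.0869 mmol/kg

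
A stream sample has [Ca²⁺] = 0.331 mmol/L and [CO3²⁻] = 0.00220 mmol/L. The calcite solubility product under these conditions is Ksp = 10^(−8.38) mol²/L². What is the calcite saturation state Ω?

Ksp = 10^(−8.38) = 4.169×10^-9
Ω = [Ca²⁺][CO3²⁻]/Ksp = (0.331×10^-3)(0.00220×10^-3) / 4.169×10^-9 = 0.175

Ω = 0.175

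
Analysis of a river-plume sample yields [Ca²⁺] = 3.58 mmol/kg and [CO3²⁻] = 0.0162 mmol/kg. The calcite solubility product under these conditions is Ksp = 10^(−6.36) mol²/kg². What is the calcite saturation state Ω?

Ω = 0.133

Ksp = 10^(−6.36) = 4.365×10^-7
Ω = [Ca²⁺][CO3²⁻]/Ksp = (3.58×10^-3)(0.0162×10^-3) / 4.365×10^-7 = 0.133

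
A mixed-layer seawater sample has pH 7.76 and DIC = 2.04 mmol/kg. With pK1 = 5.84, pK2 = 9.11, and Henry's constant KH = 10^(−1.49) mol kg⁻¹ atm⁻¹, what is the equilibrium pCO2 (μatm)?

pCO2 = 717 μatm

α₀ = 1 / (1 + K1/[H⁺] + K1K2/[H⁺]²) = 1 / (1 + 10^+1.92 + 10^+0.57)
   = 1 / (1 + 83.176 + 3.7154) = 1/87.892 = 0.01138
[CO2*] = α₀ × DIC = 0.01138 × 2.04 = 0.02321 mmol/kg
pCO2 = [CO2*]/KH = 2.321×10^-5 / 3.236×10^-2 = 717 μatm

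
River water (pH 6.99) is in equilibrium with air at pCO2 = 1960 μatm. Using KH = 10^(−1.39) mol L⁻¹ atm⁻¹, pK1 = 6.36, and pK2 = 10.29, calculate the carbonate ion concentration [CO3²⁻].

[CO2*] = KH · pCO2 = 10^(−1.39) × 1960×10^-6 = 7.985×10^-5 mol/L
α₀ = 1/(1 + K1/[H⁺] + K1K2/[H⁺]²) = 1/(1 + 10^+0.63 + 10^-2.67) = 0.1898
DIC = [CO2*]/α₀ = 7.985×10^-5 / 0.1898 = 0.4206 mmol/L
[CO3²⁻] = α₂·DIC; α₂ = 0.0004058, so [CO3²⁻] = 0.0004058 × 0.4206 = 0.000171 mmol/L = 0.171 μmol/L

[CO3²⁻] = 0.171 μmol/L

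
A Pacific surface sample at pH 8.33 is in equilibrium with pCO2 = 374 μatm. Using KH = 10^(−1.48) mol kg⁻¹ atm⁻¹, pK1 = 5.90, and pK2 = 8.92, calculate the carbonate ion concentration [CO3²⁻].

[CO2*] = KH · pCO2 = 10^(−1.48) × 374×10^-6 = 1.238×10^-5 mol/kg
α₀ = 1/(1 + K1/[H⁺] + K1K2/[H⁺]²) = 1/(1 + 10^+2.43 + 10^+1.84) = 0.002947
DIC = [CO2*]/α₀ = 1.238×10^-5 / 0.002947 = 4.202 mmol/kg
[CO3²⁻] = α₂·DIC; α₂ = 0.2039, so [CO3²⁻] = 0.2039 × 4.202 = 0.857 mmol/kg

[CO3²⁻] = 0.857 mmol/kg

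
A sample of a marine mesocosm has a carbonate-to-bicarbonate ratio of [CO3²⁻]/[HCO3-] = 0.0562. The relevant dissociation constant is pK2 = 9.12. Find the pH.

From K2 = [H⁺][CO3²⁻]/[HCO3-]:  pH = pK2 + log₁₀([CO3²⁻]/[HCO3-])
log₁₀(0.0562) = -1.250
pH = 9.12 + (-1.250) = 7.87

pH = 7.87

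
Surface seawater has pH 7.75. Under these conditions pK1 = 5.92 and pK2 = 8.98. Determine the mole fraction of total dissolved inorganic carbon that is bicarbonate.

α₁ = 0.931

α₁ = 1 / (1 + [H⁺]/K1 + K2/[H⁺]) = 1 / (1 + 10^-1.83 + 10^-1.23)
   = 1 / (1 + 0.014791 + 0.058884) = 1/1.0737 = 0.9314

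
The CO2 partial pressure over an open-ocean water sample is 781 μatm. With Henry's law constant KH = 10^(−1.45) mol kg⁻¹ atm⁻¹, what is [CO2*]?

[CO2*] = 27.7 μmol/kg

KH = 10^(−1.45) = 3.548×10^-2 mol kg⁻¹ atm⁻¹
[CO2*] = KH · pCO2 = 3.548×10^-2 × 781×10^-6 atm = 2.77×10^-5 mol/kg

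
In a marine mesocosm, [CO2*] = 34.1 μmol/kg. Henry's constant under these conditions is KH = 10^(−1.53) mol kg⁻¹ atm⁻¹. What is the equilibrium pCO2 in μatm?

KH = 10^(−1.53) = 2.951×10^-2 mol kg⁻¹ atm⁻¹
pCO2 = [CO2*]/KH = 34.1×10^-6 / 2.951×10^-2 = 1.16×10^-3 atm = 1160 μatm

pCO2 = 1160 μatm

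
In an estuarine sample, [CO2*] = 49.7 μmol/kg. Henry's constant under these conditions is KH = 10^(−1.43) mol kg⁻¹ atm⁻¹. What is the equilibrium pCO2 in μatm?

pCO2 = 1340 μatm

KH = 10^(−1.43) = 3.715×10^-2 mol kg⁻¹ atm⁻¹
pCO2 = [CO2*]/KH = 49.7×10^-6 / 3.715×10^-2 = 1.34×10^-3 atm = 1340 μatm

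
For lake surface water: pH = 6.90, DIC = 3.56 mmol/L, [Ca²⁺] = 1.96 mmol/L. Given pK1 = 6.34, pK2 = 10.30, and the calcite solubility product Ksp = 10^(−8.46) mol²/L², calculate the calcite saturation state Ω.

Ω = 0.628

α₂ = 1 / (1 + [H⁺]/K2 + [H⁺]²/(K1K2)) = 1 / (1 + 10^+3.40 + 10^+2.84)
   = 1 / (1 + 2511.9 + 691.83) = 1/3204.7 = 0.0003120
[CO3²⁻] = α₂ × DIC = 0.0003120 × 3.56 = 0.001111 mmol/L = 1.111 μmol/L
Ksp = 10^(−8.46) = 3.467×10^-9
Ω = [Ca²⁺][CO3²⁻]/Ksp = (1.96×10^-3)(1.111×10^-6) / 3.467×10^-9 = 0.628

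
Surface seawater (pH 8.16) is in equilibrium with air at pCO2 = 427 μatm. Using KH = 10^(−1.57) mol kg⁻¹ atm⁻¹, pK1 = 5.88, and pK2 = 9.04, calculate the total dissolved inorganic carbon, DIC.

DIC = 2.49 mmol/kg

[CO2*] = KH · pCO2 = 10^(−1.57) × 427×10^-6 = 1.149×10^-5 mol/kg
α₀ = 1/(1 + K1/[H⁺] + K1K2/[H⁺]²) = 1/(1 + 10^+2.28 + 10^+1.40) = 0.004615
DIC = [CO2*]/α₀ = 1.149×10^-5 / 0.004615 = 2.49 mmol/kg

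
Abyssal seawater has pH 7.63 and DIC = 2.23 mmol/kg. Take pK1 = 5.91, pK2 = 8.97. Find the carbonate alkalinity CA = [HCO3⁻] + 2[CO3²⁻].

CA = 2.29 mmol/kg

CA = [HCO3⁻] + 2[CO3²⁻] = (α₁ + 2α₂)·DIC
At pH 7.63: [H⁺]/K1 = 10^-1.72 = 0.019055, K2/[H⁺] = 10^-1.34 = 0.045709
α₁ = 1/(1 + 0.019055 + 0.045709) = 1/1.0648 = 0.9392; α₂ = α₁·K2/[H⁺] = 0.04293
α₁ + 2α₂ = 1.0250
CA = 1.0250 × 2.23 = 2.29 mmol/kg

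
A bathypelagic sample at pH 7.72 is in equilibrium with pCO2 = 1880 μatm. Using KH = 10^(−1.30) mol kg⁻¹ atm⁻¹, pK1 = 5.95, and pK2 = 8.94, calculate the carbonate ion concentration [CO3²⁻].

[CO3²⁻] = 0.334 mmol/kg

[CO2*] = KH · pCO2 = 10^(−1.30) × 1880×10^-6 = 9.422×10^-5 mol/kg
α₀ = 1/(1 + K1/[H⁺] + K1K2/[H⁺]²) = 1/(1 + 10^+1.77 + 10^+0.55) = 0.01576
DIC = [CO2*]/α₀ = 9.422×10^-5 / 0.01576 = 5.977 mmol/kg
[CO3²⁻] = α₂·DIC; α₂ = 0.05594, so [CO3²⁻] = 0.05594 × 5.977 = 0.334 mmol/kg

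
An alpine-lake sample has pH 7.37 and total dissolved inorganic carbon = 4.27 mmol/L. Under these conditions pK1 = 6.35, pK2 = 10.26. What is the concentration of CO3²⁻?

[CO3²⁻] = 5.02 μmol/L

α₂ = 1 / (1 + [H⁺]/K2 + [H⁺]²/(K1K2)) = 1 / (1 + 10^+2.89 + 10^+1.87)
   = 1 / (1 + 776.25 + 74.131) = 1/851.38 = 0.001175
[CO3²⁻] = α₂ × DIC = 0.001175 × 4.27 = 0.00502 mmol/L = 5.02 μmol/L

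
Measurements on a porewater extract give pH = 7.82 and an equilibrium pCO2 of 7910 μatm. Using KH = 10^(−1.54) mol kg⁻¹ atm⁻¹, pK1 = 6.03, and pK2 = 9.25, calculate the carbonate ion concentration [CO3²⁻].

[CO2*] = KH · pCO2 = 10^(−1.54) × 7910×10^-6 = 2.281×10^-4 mol/kg
α₀ = 1/(1 + K1/[H⁺] + K1K2/[H⁺]²) = 1/(1 + 10^+1.79 + 10^+0.36) = 0.01540
DIC = [CO2*]/α₀ = 2.281×10^-4 / 0.01540 = 14.82 mmol/kg
[CO3²⁻] = α₂·DIC; α₂ = 0.03527, so [CO3²⁻] = 0.03527 × 14.82 = 0.523 mmol/kg

[CO3²⁻] = 0.523 mmol/kg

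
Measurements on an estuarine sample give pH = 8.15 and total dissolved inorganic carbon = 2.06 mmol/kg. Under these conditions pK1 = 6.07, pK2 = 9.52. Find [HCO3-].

α₁ = 1 / (1 + [H⁺]/K1 + K2/[H⁺]) = 1 / (1 + 10^-2.08 + 10^-1.37)
   = 1 / (1 + 0.0083176 + 0.042658) = 1/1.0510 = 0.9515
[HCO3⁻] = α₁ × DIC = 0.9515 × 2.06 = 1.96 mmol/kg

[HCO3⁻] = 1.96 mmol/kg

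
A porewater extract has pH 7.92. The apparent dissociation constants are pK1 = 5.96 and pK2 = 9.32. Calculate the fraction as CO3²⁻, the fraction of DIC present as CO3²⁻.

α₂ = 1 / (1 + [H⁺]/K2 + [H⁺]²/(K1K2)) = 1 / (1 + 10^+1.40 + 10^-0.56)
   = 1 / (1 + 25.119 + 0.27542) = 1/26.394 = 0.03789

α₂ = 0.0379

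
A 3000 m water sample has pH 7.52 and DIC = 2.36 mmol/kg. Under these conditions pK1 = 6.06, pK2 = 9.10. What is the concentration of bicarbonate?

α₁ = 1 / (1 + [H⁺]/K1 + K2/[H⁺]) = 1 / (1 + 10^-1.46 + 10^-1.58)
   = 1 / (1 + 0.034674 + 0.026303) = 1/1.0610 = 0.9425
[HCO3⁻] = α₁ × DIC = 0.9425 × 2.36 = 2.22 mmol/kg

[HCO3⁻] = 2.22 mmol/kg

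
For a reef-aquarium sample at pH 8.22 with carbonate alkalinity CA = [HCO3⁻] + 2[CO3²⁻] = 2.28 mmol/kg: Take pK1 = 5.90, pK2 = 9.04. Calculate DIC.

CA = [HCO3⁻] + 2[CO3²⁻] = (α₁ + 2α₂)·DIC
At pH 8.22: [H⁺]/K1 = 10^-2.32 = 0.0047863, K2/[H⁺] = 10^-0.82 = 0.15136
α₁ = 1/(1 + 0.0047863 + 0.15136) = 1/1.1561 = 0.8649; α₂ = α₁·K2/[H⁺] = 0.1309
α₁ + 2α₂ = 1.1268
DIC = CA / (α₁ + 2α₂) = 2.28 / 1.1268 = 2.02 mmol/kg

DIC = 2.02 mmol/kg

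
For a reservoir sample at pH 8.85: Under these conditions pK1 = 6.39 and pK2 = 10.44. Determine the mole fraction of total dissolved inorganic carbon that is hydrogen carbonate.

α₁ = 1 / (1 + [H⁺]/K1 + K2/[H⁺]) = 1 / (1 + 10^-2.46 + 10^-1.59)
   = 1 / (1 + 0.0034674 + 0.025704) = 1/1.0292 = 0.9717

α₁ = 0.972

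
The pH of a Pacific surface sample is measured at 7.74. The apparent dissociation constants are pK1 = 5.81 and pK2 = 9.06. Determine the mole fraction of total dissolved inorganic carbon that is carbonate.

α₂ = 0.0452

α₂ = 1 / (1 + [H⁺]/K2 + [H⁺]²/(K1K2)) = 1 / (1 + 10^+1.32 + 10^-0.61)
   = 1 / (1 + 20.893 + 0.24547) = 1/22.138 = 0.04517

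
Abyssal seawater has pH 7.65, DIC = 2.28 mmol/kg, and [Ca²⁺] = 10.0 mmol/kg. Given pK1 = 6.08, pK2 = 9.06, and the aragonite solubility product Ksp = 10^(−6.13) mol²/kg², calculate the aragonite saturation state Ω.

Ω = 1.12

α₂ = 1 / (1 + [H⁺]/K2 + [H⁺]²/(K1K2)) = 1 / (1 + 10^+1.41 + 10^-0.16)
   = 1 / (1 + 25.704 + 0.69183) = 1/27.396 = 0.03650
[CO3²⁻] = α₂ × DIC = 0.03650 × 2.28 = 0.08322 mmol/kg
Ksp = 10^(−6.13) = 7.413×10^-7
Ω = [Ca²⁺][CO3²⁻]/Ksp = (10.0×10^-3)(8.322×10^-5) / 7.413×10^-7 = 1.12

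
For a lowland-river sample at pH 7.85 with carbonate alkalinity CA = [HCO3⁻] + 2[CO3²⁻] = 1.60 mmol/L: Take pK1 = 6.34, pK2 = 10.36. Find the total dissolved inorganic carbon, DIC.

DIC = 1.64 mmol/L

CA = [HCO3⁻] + 2[CO3²⁻] = (α₁ + 2α₂)·DIC
At pH 7.85: [H⁺]/K1 = 10^-1.51 = 0.030903, K2/[H⁺] = 10^-2.51 = 0.0030903
α₁ = 1/(1 + 0.030903 + 0.0030903) = 1/1.0340 = 0.9671; α₂ = α₁·K2/[H⁺] = 0.002989
α₁ + 2α₂ = 0.9731
DIC = CA / (α₁ + 2α₂) = 1.60 / 0.9731 = 1.64 mmol/L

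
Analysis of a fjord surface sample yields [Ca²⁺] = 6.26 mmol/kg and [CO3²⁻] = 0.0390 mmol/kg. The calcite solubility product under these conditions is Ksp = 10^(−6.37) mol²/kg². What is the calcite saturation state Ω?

Ksp = 10^(−6.37) = 4.266×10^-7
Ω = [Ca²⁺][CO3²⁻]/Ksp = (6.26×10^-3)(0.0390×10^-3) / 4.266×10^-7 = 0.572

Ω = 0.572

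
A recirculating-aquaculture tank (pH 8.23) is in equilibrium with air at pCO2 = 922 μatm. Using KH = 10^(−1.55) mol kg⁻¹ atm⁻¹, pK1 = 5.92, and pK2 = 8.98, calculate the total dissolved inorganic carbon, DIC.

[CO2*] = KH · pCO2 = 10^(−1.55) × 922×10^-6 = 2.599×10^-5 mol/kg
α₀ = 1/(1 + K1/[H⁺] + K1K2/[H⁺]²) = 1/(1 + 10^+2.31 + 10^+1.56) = 0.004141
DIC = [CO2*]/α₀ = 2.599×10^-5 / 0.004141 = 6.28 mmol/kg

DIC = 6.28 mmol/kg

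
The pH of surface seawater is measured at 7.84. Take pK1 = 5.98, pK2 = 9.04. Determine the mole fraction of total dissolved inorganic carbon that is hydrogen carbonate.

α₁ = 0.929

α₁ = 1 / (1 + [H⁺]/K1 + K2/[H⁺]) = 1 / (1 + 10^-1.86 + 10^-1.20)
   = 1 / (1 + 0.013804 + 0.063096) = 1/1.0769 = 0.9286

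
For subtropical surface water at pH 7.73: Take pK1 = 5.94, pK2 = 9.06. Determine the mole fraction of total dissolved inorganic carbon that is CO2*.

α₀ = 1 / (1 + K1/[H⁺] + K1K2/[H⁺]²) = 1 / (1 + 10^+1.79 + 10^+0.46)
   = 1 / (1 + 61.660 + 2.8840) = 1/65.544 = 0.01526

α₀ = 0.0153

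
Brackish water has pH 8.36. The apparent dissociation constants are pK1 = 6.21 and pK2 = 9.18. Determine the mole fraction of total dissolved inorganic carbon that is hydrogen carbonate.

α₁ = 0.863

α₁ = 1 / (1 + [H⁺]/K1 + K2/[H⁺]) = 1 / (1 + 10^-2.15 + 10^-0.82)
   = 1 / (1 + 0.0070795 + 0.15136) = 1/1.1584 = 0.8632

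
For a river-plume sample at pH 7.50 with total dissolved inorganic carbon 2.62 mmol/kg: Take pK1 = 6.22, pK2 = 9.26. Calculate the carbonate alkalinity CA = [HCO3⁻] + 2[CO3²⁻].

CA = [HCO3⁻] + 2[CO3²⁻] = (α₁ + 2α₂)·DIC
At pH 7.50: [H⁺]/K1 = 10^-1.28 = 0.052481, K2/[H⁺] = 10^-1.76 = 0.017378
α₁ = 1/(1 + 0.052481 + 0.017378) = 1/1.0699 = 0.9347; α₂ = α₁·K2/[H⁺] = 0.01624
α₁ + 2α₂ = 0.9672
CA = 0.9672 × 2.62 = 2.53 mmol/kg

CA = 2.53 mmol/kg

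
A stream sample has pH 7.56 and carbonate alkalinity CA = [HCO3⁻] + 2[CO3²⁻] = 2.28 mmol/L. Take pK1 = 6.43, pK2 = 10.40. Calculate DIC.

CA = [HCO3⁻] + 2[CO3²⁻] = (α₁ + 2α₂)·DIC
At pH 7.56: [H⁺]/K1 = 10^-1.13 = 0.074131, K2/[H⁺] = 10^-2.84 = 0.0014454
α₁ = 1/(1 + 0.074131 + 0.0014454) = 1/1.0756 = 0.9297; α₂ = α₁·K2/[H⁺] = 0.001344
α₁ + 2α₂ = 0.9324
DIC = CA / (α₁ + 2α₂) = 2.28 / 0.9324 = 2.45 mmol/L

DIC = 2.45 mmol/L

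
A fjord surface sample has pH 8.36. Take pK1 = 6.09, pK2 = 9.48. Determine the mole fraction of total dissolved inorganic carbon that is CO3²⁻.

α₂ = 1 / (1 + [H⁺]/K2 + [H⁺]²/(K1K2)) = 1 / (1 + 10^+1.12 + 10^-1.15)
   = 1 / (1 + 13.183 + 0.070795) = 1/14.253 = 0.07016

α₂ = 0.0702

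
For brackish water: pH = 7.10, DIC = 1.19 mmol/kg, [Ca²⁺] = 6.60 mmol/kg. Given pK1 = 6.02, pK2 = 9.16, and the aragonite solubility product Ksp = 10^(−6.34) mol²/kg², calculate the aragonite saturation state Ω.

α₂ = 1 / (1 + [H⁺]/K2 + [H⁺]²/(K1K2)) = 1 / (1 + 10^+2.06 + 10^+0.98)
   = 1 / (1 + 114.82 + 9.5499) = 1/125.37 = 0.007977
[CO3²⁻] = α₂ × DIC = 0.007977 × 1.19 = 0.009492 mmol/kg = 9.492 μmol/kg
Ksp = 10^(−6.34) = 4.571×10^-7
Ω = [Ca²⁺][CO3²⁻]/Ksp = (6.60×10^-3)(9.492×10^-6) / 4.571×10^-7 = 0.137

Ω = 0.137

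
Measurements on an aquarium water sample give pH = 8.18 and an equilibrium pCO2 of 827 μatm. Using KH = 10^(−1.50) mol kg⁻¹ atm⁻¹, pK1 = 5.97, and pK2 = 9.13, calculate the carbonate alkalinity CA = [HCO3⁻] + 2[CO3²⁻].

[CO2*] = KH · pCO2 = 10^(−1.50) × 827×10^-6 = 2.615×10^-5 mol/kg
α₀ = 1/(1 + K1/[H⁺] + K1K2/[H⁺]²) = 1/(1 + 10^+2.21 + 10^+1.26) = 0.005513
DIC = [CO2*]/α₀ = 2.615×10^-5 / 0.005513 = 4.743 mmol/kg
CA = (α₁ + 2α₂)·DIC = (0.8942 + 2×0.1003) × 4.743 = 5.19 mmol/kg

CA = 5.19 mmol/kg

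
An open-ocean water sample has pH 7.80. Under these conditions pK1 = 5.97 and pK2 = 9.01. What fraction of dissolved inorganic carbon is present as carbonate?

α₂ = 1 / (1 + [H⁺]/K2 + [H⁺]²/(K1K2)) = 1 / (1 + 10^+1.21 + 10^-0.62)
   = 1 / (1 + 16.218 + 0.23988) = 1/17.458 = 0.05728

α₂ = 0.0573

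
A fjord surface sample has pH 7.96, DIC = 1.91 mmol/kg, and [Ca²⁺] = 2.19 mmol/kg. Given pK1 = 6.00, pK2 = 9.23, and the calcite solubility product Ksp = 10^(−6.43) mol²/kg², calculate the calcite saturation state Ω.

Ω = 0.568

α₂ = 1 / (1 + [H⁺]/K2 + [H⁺]²/(K1K2)) = 1 / (1 + 10^+1.27 + 10^-0.69)
   = 1 / (1 + 18.621 + 0.20417) = 1/19.825 = 0.05044
[CO3²⁻] = α₂ × DIC = 0.05044 × 1.91 = 0.09634 mmol/kg
Ksp = 10^(−6.43) = 3.715×10^-7
Ω = [Ca²⁺][CO3²⁻]/Ksp = (2.19×10^-3)(9.634×10^-5) / 3.715×10^-7 = 0.568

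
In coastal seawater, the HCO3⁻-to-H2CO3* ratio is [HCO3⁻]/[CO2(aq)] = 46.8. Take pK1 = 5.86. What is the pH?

From K1 = [H⁺][HCO3⁻]/[CO2(aq)]:  pH = pK1 + log₁₀([HCO3⁻]/[CO2(aq)])
log₁₀(46.8) = +1.670
pH = 5.86 + (+1.670) = 7.53

pH = 7.53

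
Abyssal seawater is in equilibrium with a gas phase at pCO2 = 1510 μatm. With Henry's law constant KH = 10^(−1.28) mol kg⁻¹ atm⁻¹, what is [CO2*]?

KH = 10^(−1.28) = 5.248×10^-2 mol kg⁻¹ atm⁻¹
[CO2*] = KH · pCO2 = 5.248×10^-2 × 1510×10^-6 atm = 7.92×10^-5 mol/kg

[CO2*] = 79.2 μmol/kg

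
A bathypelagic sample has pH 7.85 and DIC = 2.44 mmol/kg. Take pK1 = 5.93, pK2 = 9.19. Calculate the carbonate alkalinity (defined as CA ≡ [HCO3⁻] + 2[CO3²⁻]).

CA = [HCO3⁻] + 2[CO3²⁻] = (α₁ + 2α₂)·DIC
At pH 7.85: [H⁺]/K1 = 10^-1.92 = 0.012023, K2/[H⁺] = 10^-1.34 = 0.045709
α₁ = 1/(1 + 0.012023 + 0.045709) = 1/1.0577 = 0.9454; α₂ = α₁·K2/[H⁺] = 0.04321
α₁ + 2α₂ = 1.0318
CA = 1.0318 × 2.44 = 2.52 mmol/kg

CA = 2.52 mmol/kg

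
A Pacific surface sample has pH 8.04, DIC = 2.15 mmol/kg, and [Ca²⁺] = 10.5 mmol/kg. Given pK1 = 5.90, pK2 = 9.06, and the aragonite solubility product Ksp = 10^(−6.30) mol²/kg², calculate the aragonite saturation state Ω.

α₂ = 1 / (1 + [H⁺]/K2 + [H⁺]²/(K1K2)) = 1 / (1 + 10^+1.02 + 10^-1.12)
   = 1 / (1 + 10.471 + 0.075858) = 1/11.547 = 0.08660
[CO3²⁻] = α₂ × DIC = 0.08660 × 2.15 = 0.1862 mmol/kg
Ksp = 10^(−6.30) = 5.012×10^-7
Ω = [Ca²⁺][CO3²⁻]/Ksp = (10.5×10^-3)(1.862×10^-4) / 5.012×10^-7 = 3.90

Ω = 3.90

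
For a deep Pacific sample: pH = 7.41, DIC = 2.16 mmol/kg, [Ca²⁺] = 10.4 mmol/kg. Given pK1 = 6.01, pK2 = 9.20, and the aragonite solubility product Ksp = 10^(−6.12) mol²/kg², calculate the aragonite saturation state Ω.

α₂ = 1 / (1 + [H⁺]/K2 + [H⁺]²/(K1K2)) = 1 / (1 + 10^+1.79 + 10^+0.39)
   = 1 / (1 + 61.660 + 2.4547) = 1/65.114 = 0.01536
[CO3²⁻] = α₂ × DIC = 0.01536 × 2.16 = 0.03317 mmol/kg
Ksp = 10^(−6.12) = 7.586×10^-7
Ω = [Ca²⁺][CO3²⁻]/Ksp = (10.4×10^-3)(3.317×10^-5) / 7.586×10^-7 = 0.455

Ω = 0.455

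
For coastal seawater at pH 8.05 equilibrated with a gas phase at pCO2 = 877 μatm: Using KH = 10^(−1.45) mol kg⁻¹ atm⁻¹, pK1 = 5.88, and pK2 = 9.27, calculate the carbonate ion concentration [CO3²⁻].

[CO2*] = KH · pCO2 = 10^(−1.45) × 877×10^-6 = 3.112×10^-5 mol/kg
α₀ = 1/(1 + K1/[H⁺] + K1K2/[H⁺]²) = 1/(1 + 10^+2.17 + 10^+0.95) = 0.006336
DIC = [CO2*]/α₀ = 3.112×10^-5 / 0.006336 = 4.911 mmol/kg
[CO3²⁻] = α₂·DIC; α₂ = 0.05647, so [CO3²⁻] = 0.05647 × 4.911 = 0.277 mmol/kg

[CO3²⁻] = 0.277 mmol/kg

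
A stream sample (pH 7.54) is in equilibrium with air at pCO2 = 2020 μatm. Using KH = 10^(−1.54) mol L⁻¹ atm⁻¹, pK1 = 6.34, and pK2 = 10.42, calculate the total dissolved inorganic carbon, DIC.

DIC = 0.983 mmol/L

[CO2*] = KH · pCO2 = 10^(−1.54) × 2020×10^-6 = 5.826×10^-5 mol/L
α₀ = 1/(1 + K1/[H⁺] + K1K2/[H⁺]²) = 1/(1 + 10^+1.20 + 10^-1.68) = 0.05928
DIC = [CO2*]/α₀ = 5.826×10^-5 / 0.05928 = 0.983 mmol/L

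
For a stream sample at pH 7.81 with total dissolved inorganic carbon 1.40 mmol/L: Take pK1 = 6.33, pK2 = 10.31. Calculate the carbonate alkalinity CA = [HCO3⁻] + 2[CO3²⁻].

CA = [HCO3⁻] + 2[CO3²⁻] = (α₁ + 2α₂)·DIC
At pH 7.81: [H⁺]/K1 = 10^-1.48 = 0.033113, K2/[H⁺] = 10^-2.50 = 0.0031623
α₁ = 1/(1 + 0.033113 + 0.0031623) = 1/1.0363 = 0.9650; α₂ = α₁·K2/[H⁺] = 0.003052
α₁ + 2α₂ = 0.9711
CA = 0.9711 × 1.40 = 1.36 mmol/L

CA = 1.36 mmol/L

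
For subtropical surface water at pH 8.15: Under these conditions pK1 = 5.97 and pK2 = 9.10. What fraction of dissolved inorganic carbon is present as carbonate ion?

α₂ = 0.100

α₂ = 1 / (1 + [H⁺]/K2 + [H⁺]²/(K1K2)) = 1 / (1 + 10^+0.95 + 10^-1.23)
   = 1 / (1 + 8.9125 + 0.058884) = 1/9.9714 = 0.1003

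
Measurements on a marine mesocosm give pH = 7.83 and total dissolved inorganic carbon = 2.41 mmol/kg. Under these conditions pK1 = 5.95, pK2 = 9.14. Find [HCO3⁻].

[HCO3⁻] = 2.27 mmol/kg

α₁ = 1 / (1 + [H⁺]/K1 + K2/[H⁺]) = 1 / (1 + 10^-1.88 + 10^-1.31)
   = 1 / (1 + 0.013183 + 0.048978) = 1/1.0622 = 0.9415
[HCO3⁻] = α₁ × DIC = 0.9415 × 2.41 = 2.27 mmol/kg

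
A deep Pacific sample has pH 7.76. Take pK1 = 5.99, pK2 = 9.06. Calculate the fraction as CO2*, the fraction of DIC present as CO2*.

α₀ = 0.0159

α₀ = 1 / (1 + K1/[H⁺] + K1K2/[H⁺]²) = 1 / (1 + 10^+1.77 + 10^+0.47)
   = 1 / (1 + 58.884 + 2.9512) = 1/62.836 = 0.01591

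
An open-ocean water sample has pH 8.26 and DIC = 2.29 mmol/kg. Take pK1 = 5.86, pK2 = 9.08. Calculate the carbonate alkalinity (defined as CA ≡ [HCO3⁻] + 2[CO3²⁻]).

CA = [HCO3⁻] + 2[CO3²⁻] = (α₁ + 2α₂)·DIC
At pH 8.26: [H⁺]/K1 = 10^-2.40 = 0.0039811, K2/[H⁺] = 10^-0.82 = 0.15136
α₁ = 1/(1 + 0.0039811 + 0.15136) = 1/1.1553 = 0.8655; α₂ = α₁·K2/[H⁺] = 0.1310
α₁ + 2α₂ = 1.1276
CA = 1.1276 × 2.29 = 2.58 mmol/kg

CA = 2.58 mmol/kg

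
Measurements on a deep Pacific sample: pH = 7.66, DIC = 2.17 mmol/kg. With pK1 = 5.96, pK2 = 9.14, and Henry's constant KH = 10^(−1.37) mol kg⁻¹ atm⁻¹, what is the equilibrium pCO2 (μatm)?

α₀ = 1 / (1 + K1/[H⁺] + K1K2/[H⁺]²) = 1 / (1 + 10^+1.70 + 10^+0.22)
   = 1 / (1 + 50.119 + 1.6596) = 1/52.778 = 0.01895
[CO2*] = α₀ × DIC = 0.01895 × 2.17 = 0.04112 mmol/kg
pCO2 = [CO2*]/KH = 4.112×10^-5 / 4.266×10^-2 = 964 μatm

pCO2 = 964 μatm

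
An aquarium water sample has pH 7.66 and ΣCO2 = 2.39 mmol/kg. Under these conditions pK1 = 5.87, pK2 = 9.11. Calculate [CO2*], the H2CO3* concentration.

[CO2*] = 0.0369 mmol/kg

α₀ = 1 / (1 + K1/[H⁺] + K1K2/[H⁺]²) = 1 / (1 + 10^+1.79 + 10^+0.34)
   = 1 / (1 + 61.660 + 2.1878) = 1/64.847 = 0.01542
[CO2*] = α₀ × DIC = 0.01542 × 2.39 = 0.0369 mmol/kg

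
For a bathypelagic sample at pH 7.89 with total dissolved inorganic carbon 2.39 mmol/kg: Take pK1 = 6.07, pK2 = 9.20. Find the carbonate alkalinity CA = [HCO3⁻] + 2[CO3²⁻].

CA = [HCO3⁻] + 2[CO3²⁻] = (α₁ + 2α₂)·DIC
At pH 7.89: [H⁺]/K1 = 10^-1.82 = 0.015136, K2/[H⁺] = 10^-1.31 = 0.048978
α₁ = 1/(1 + 0.015136 + 0.048978) = 1/1.0641 = 0.9397; α₂ = α₁·K2/[H⁺] = 0.04603
α₁ + 2α₂ = 1.0318
CA = 1.0318 × 2.39 = 2.47 mmol/kg

CA = 2.47 mmol/kg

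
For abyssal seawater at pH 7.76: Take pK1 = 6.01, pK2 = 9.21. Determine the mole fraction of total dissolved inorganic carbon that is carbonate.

α₂ = 0.0337

α₂ = 1 / (1 + [H⁺]/K2 + [H⁺]²/(K1K2)) = 1 / (1 + 10^+1.45 + 10^-0.30)
   = 1 / (1 + 28.184 + 0.50119) = 1/29.685 = 0.03369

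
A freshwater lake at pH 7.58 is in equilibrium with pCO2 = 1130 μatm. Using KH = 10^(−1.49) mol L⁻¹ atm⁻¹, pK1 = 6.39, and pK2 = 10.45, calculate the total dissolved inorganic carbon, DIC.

[CO2*] = KH · pCO2 = 10^(−1.49) × 1130×10^-6 = 3.657×10^-5 mol/L
α₀ = 1/(1 + K1/[H⁺] + K1K2/[H⁺]²) = 1/(1 + 10^+1.19 + 10^-1.68) = 0.06057
DIC = [CO2*]/α₀ = 3.657×10^-5 / 0.06057 = 0.604 mmol/L

DIC = 0.604 mmol/L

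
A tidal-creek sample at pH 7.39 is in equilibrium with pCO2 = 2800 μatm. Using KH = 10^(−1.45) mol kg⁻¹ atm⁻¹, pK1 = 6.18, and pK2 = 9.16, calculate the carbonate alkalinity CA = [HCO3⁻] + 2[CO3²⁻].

[CO2*] = KH · pCO2 = 10^(−1.45) × 2800×10^-6 = 9.935×10^-5 mol/kg
α₀ = 1/(1 + K1/[H⁺] + K1K2/[H⁺]²) = 1/(1 + 10^+1.21 + 10^-0.56) = 0.05716
DIC = [CO2*]/α₀ = 9.935×10^-5 / 0.05716 = 1.738 mmol/kg
CA = (α₁ + 2α₂)·DIC = (0.9271 + 2×0.01574) × 1.738 = 1.67 mmol/kg

CA = 1.67 mmol/kg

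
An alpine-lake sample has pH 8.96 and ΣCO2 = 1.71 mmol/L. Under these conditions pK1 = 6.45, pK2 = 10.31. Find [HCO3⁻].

[HCO3⁻] = 1.63 mmol/L

α₁ = 1 / (1 + [H⁺]/K1 + K2/[H⁺]) = 1 / (1 + 10^-2.51 + 10^-1.35)
   = 1 / (1 + 0.0030903 + 0.044668) = 1/1.0478 = 0.9544
[HCO3⁻] = α₁ × DIC = 0.9544 × 1.71 = 1.63 mmol/L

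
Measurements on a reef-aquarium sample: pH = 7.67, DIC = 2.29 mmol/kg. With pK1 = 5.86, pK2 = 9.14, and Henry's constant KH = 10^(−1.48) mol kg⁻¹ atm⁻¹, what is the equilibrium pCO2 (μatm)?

α₀ = 1 / (1 + K1/[H⁺] + K1K2/[H⁺]²) = 1 / (1 + 10^+1.81 + 10^+0.34)
   = 1 / (1 + 64.565 + 2.1878) = 1/67.753 = 0.01476
[CO2*] = α₀ × DIC = 0.01476 × 2.29 = 0.03380 mmol/kg
pCO2 = [CO2*]/KH = 3.380×10^-5 / 3.311×10^-2 = 1020 μatm

pCO2 = 1020 μatm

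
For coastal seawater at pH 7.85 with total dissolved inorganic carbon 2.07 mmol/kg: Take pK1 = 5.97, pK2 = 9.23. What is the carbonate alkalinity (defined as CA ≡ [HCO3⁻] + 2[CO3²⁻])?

CA = [HCO3⁻] + 2[CO3²⁻] = (α₁ + 2α₂)·DIC
At pH 7.85: [H⁺]/K1 = 10^-1.88 = 0.013183, K2/[H⁺] = 10^-1.38 = 0.041687
α₁ = 1/(1 + 0.013183 + 0.041687) = 1/1.0549 = 0.9480; α₂ = α₁·K2/[H⁺] = 0.03952
α₁ + 2α₂ = 1.0270
CA = 1.0270 × 2.07 = 2.13 mmol/kg

CA = 2.13 mmol/kg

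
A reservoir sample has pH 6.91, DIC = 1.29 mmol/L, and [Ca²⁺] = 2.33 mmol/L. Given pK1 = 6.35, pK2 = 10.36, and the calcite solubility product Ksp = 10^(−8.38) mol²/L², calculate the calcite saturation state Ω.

α₂ = 1 / (1 + [H⁺]/K2 + [H⁺]²/(K1K2)) = 1 / (1 + 10^+3.45 + 10^+2.89)
   = 1 / (1 + 2818.4 + 776.25) = 1/3595.6 = 0.0002781
[CO3²⁻] = α₂ × DIC = 0.0002781 × 1.29 = 0.0003588 mmol/L = 0.3588 μmol/L
Ksp = 10^(−8.38) = 4.169×10^-9
Ω = [Ca²⁺][CO3²⁻]/Ksp = (2.33×10^-3)(3.588×10^-7) / 4.169×10^-9 = 0.201

Ω = 0.201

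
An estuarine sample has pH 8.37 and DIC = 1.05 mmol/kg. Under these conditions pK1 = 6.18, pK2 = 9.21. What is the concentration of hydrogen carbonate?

α₁ = 1 / (1 + [H⁺]/K1 + K2/[H⁺]) = 1 / (1 + 10^-2.19 + 10^-0.84)
   = 1 / (1 + 0.0064565 + 0.14454) = 1/1.1510 = 0.8688
[HCO3⁻] = α₁ × DIC = 0.8688 × 1.05 = 0.912 mmol/kg

[HCO3⁻] = 0.912 mmol/kg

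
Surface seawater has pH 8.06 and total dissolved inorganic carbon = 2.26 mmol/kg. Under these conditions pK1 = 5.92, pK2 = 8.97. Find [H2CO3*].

[CO2*] = 14.5 μmol/kg

α₀ = 1 / (1 + K1/[H⁺] + K1K2/[H⁺]²) = 1 / (1 + 10^+2.14 + 10^+1.23)
   = 1 / (1 + 138.04 + 16.982) = 1/156.02 = 0.006409
[CO2*] = α₀ × DIC = 0.006409 × 2.26 = 0.0145 mmol/kg = 14.5 μmol/kg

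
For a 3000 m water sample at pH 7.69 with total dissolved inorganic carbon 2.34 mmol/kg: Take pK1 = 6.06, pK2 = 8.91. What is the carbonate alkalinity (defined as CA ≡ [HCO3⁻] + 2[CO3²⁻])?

CA = 2.42 mmol/kg

CA = [HCO3⁻] + 2[CO3²⁻] = (α₁ + 2α₂)·DIC
At pH 7.69: [H⁺]/K1 = 10^-1.63 = 0.023442, K2/[H⁺] = 10^-1.22 = 0.060256
α₁ = 1/(1 + 0.023442 + 0.060256) = 1/1.0837 = 0.9228; α₂ = α₁·K2/[H⁺] = 0.05560
α₁ + 2α₂ = 1.0340
CA = 1.0340 × 2.34 = 2.42 mmol/kg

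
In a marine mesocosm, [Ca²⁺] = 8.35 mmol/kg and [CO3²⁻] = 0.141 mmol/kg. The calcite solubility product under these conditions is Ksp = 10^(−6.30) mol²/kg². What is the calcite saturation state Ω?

Ksp = 10^(−6.30) = 5.012×10^-7
Ω = [Ca²⁺][CO3²⁻]/Ksp = (8.35×10^-3)(0.141×10^-3) / 5.012×10^-7 = 2.35

Ω = 2.35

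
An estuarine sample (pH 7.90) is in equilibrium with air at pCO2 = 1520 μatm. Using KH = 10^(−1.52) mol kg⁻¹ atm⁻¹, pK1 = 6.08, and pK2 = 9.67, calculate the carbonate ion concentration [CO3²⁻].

[CO3²⁻] = 0.0515 mmol/kg

[CO2*] = KH · pCO2 = 10^(−1.52) × 1520×10^-6 = 4.590×10^-5 mol/kg
α₀ = 1/(1 + K1/[H⁺] + K1K2/[H⁺]²) = 1/(1 + 10^+1.82 + 10^+0.05) = 0.01466
DIC = [CO2*]/α₀ = 4.590×10^-5 / 0.01466 = 3.130 mmol/kg
[CO3²⁻] = α₂·DIC; α₂ = 0.01645, so [CO3²⁻] = 0.01645 × 3.130 = 0.0515 mmol/kg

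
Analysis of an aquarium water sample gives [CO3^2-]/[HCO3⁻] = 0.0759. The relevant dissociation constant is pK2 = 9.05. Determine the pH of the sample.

From K2 = [H⁺][CO3^2-]/[HCO3⁻]:  pH = pK2 + log₁₀([CO3^2-]/[HCO3⁻])
log₁₀(0.0759) = -1.120
pH = 9.05 + (-1.120) = 7.93

pH = 7.93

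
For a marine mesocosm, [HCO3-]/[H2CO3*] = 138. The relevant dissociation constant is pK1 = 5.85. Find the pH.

pH = 7.99

From K1 = [H⁺][HCO3-]/[H2CO3*]:  pH = pK1 + log₁₀([HCO3-]/[H2CO3*])
log₁₀(138) = +2.140
pH = 5.85 + (+2.140) = 7.99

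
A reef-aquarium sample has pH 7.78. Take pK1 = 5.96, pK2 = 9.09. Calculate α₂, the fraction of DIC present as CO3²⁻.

α₂ = 1 / (1 + [H⁺]/K2 + [H⁺]²/(K1K2)) = 1 / (1 + 10^+1.31 + 10^-0.51)
   = 1 / (1 + 20.417 + 0.30903) = 1/21.726 = 0.04603

α₂ = 0.0460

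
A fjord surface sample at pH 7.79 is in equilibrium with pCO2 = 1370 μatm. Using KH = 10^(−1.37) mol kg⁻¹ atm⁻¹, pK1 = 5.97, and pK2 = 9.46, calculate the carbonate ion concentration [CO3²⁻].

[CO3²⁻] = 0.0826 mmol/kg

[CO2*] = KH · pCO2 = 10^(−1.37) × 1370×10^-6 = 5.844×10^-5 mol/kg
α₀ = 1/(1 + K1/[H⁺] + K1K2/[H⁺]²) = 1/(1 + 10^+1.82 + 10^+0.15) = 0.01460
DIC = [CO2*]/α₀ = 5.844×10^-5 / 0.01460 = 4.002 mmol/kg
[CO3²⁻] = α₂·DIC; α₂ = 0.02063, so [CO3²⁻] = 0.02063 × 4.002 = 0.0826 mmol/kg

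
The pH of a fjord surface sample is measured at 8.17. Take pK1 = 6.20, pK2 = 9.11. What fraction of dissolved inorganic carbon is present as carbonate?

α₂ = 0.102

α₂ = 1 / (1 + [H⁺]/K2 + [H⁺]²/(K1K2)) = 1 / (1 + 10^+0.94 + 10^-1.03)
   = 1 / (1 + 8.7096 + 0.093325) = 1/9.8030 = 0.1020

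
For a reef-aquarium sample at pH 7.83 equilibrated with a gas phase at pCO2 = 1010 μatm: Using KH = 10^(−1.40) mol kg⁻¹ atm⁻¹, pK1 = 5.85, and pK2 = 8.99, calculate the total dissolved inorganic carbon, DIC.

DIC = 4.15 mmol/kg

[CO2*] = KH · pCO2 = 10^(−1.40) × 1010×10^-6 = 4.021×10^-5 mol/kg
α₀ = 1/(1 + K1/[H⁺] + K1K2/[H⁺]²) = 1/(1 + 10^+1.98 + 10^+0.82) = 0.009699
DIC = [CO2*]/α₀ = 4.021×10^-5 / 0.009699 = 4.15 mmol/kg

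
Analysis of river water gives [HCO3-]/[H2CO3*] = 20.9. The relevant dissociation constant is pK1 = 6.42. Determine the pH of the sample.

pH = 7.74

From K1 = [H⁺][HCO3-]/[H2CO3*]:  pH = pK1 + log₁₀([HCO3-]/[H2CO3*])
log₁₀(20.9) = +1.320
pH = 6.42 + (+1.320) = 7.74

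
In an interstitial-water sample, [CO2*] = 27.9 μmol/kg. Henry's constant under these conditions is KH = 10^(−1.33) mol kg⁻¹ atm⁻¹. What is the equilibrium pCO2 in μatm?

pCO2 = 596 μatm

KH = 10^(−1.33) = 4.677×10^-2 mol kg⁻¹ atm⁻¹
pCO2 = [CO2*]/KH = 27.9×10^-6 / 4.677×10^-2 = 5.96×10^-4 atm = 596 μatm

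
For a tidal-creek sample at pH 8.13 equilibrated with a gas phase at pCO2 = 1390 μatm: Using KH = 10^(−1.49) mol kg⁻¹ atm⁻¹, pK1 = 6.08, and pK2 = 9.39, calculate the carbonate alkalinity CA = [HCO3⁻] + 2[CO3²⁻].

[CO2*] = KH · pCO2 = 10^(−1.49) × 1390×10^-6 = 4.498×10^-5 mol/kg
α₀ = 1/(1 + K1/[H⁺] + K1K2/[H⁺]²) = 1/(1 + 10^+2.05 + 10^+0.79) = 0.008377
DIC = [CO2*]/α₀ = 4.498×10^-5 / 0.008377 = 5.369 mmol/kg
CA = (α₁ + 2α₂)·DIC = (0.9400 + 2×0.05166) × 5.369 = 5.60 mmol/kg

CA = 5.60 mmol/kg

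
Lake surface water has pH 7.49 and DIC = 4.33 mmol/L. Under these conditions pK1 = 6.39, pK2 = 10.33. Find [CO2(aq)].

[CO2*] = 0.318 mmol/L

α₀ = 1 / (1 + K1/[H⁺] + K1K2/[H⁺]²) = 1 / (1 + 10^+1.10 + 10^-1.74)
   = 1 / (1 + 12.589 + 0.018197) = 1/13.607 = 0.07349
[CO2*] = α₀ × DIC = 0.07349 × 4.33 = 0.318 mmol/L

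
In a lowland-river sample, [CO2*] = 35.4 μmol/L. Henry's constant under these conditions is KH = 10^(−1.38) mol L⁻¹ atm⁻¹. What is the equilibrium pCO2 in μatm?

KH = 10^(−1.38) = 4.169×10^-2 mol L⁻¹ atm⁻¹
pCO2 = [CO2*]/KH = 35.4×10^-6 / 4.169×10^-2 = 8.49×10^-4 atm = 849 μatm

pCO2 = 849 μatm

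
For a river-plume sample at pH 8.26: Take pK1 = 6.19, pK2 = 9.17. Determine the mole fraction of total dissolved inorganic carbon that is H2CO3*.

α₀ = 1 / (1 + K1/[H⁺] + K1K2/[H⁺]²) = 1 / (1 + 10^+2.07 + 10^+1.16)
   = 1 / (1 + 117.49 + 14.454) = 1/132.94 = 0.007522

α₀ = 0.00752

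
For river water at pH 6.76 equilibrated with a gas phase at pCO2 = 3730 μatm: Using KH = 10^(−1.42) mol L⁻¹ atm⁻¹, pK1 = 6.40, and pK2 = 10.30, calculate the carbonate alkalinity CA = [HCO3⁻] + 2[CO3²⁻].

[CO2*] = KH · pCO2 = 10^(−1.42) × 3730×10^-6 = 1.418×10^-4 mol/L
α₀ = 1/(1 + K1/[H⁺] + K1K2/[H⁺]²) = 1/(1 + 10^+0.36 + 10^-3.18) = 0.3038
DIC = [CO2*]/α₀ = 1.418×10^-4 / 0.3038 = 0.4668 mmol/L
CA = (α₁ + 2α₂)·DIC = (0.6960 + 2×0.0002007) × 0.4668 = 0.325 mmol/L

CA = 0.325 mmol/L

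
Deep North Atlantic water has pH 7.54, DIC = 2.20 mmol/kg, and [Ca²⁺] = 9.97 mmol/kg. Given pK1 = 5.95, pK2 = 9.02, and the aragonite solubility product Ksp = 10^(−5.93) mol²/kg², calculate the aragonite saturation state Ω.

Ω = 0.584

α₂ = 1 / (1 + [H⁺]/K2 + [H⁺]²/(K1K2)) = 1 / (1 + 10^+1.48 + 10^-0.11)
   = 1 / (1 + 30.200 + 0.77625) = 1/31.976 = 0.03127
[CO3²⁻] = α₂ × DIC = 0.03127 × 2.20 = 0.06880 mmol/kg
Ksp = 10^(−5.93) = 1.175×10^-6
Ω = [Ca²⁺][CO3²⁻]/Ksp = (9.97×10^-3)(6.880×10^-5) / 1.175×10^-6 = 0.584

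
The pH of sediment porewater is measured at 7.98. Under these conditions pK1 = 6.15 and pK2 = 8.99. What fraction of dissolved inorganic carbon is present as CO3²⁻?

α₂ = 1 / (1 + [H⁺]/K2 + [H⁺]²/(K1K2)) = 1 / (1 + 10^+1.01 + 10^-0.82)
   = 1 / (1 + 10.233 + 0.15136) = 1/11.384 = 0.08784

α₂ = 0.0878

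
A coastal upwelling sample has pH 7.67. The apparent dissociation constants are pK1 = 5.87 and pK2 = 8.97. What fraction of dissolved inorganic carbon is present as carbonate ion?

α₂ = 1 / (1 + [H⁺]/K2 + [H⁺]²/(K1K2)) = 1 / (1 + 10^+1.30 + 10^-0.50)
   = 1 / (1 + 19.953 + 0.31623) = 1/21.269 = 0.04702

α₂ = 0.0470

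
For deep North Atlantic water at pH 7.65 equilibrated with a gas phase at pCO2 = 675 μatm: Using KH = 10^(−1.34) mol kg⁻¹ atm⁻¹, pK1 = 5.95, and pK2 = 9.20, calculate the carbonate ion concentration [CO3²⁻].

[CO3²⁻] = 0.0436 mmol/kg

[CO2*] = KH · pCO2 = 10^(−1.34) × 675×10^-6 = 3.085×10^-5 mol/kg
α₀ = 1/(1 + K1/[H⁺] + K1K2/[H⁺]²) = 1/(1 + 10^+1.70 + 10^+0.15) = 0.01904
DIC = [CO2*]/α₀ = 3.085×10^-5 / 0.01904 = 1.621 mmol/kg
[CO3²⁻] = α₂·DIC; α₂ = 0.02689, so [CO3²⁻] = 0.02689 × 1.621 = 0.0436 mmol/kg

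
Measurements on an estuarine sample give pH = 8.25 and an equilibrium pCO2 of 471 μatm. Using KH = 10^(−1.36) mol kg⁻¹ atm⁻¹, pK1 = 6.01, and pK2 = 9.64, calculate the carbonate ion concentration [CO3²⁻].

[CO2*] = KH · pCO2 = 10^(−1.36) × 471×10^-6 = 2.056×10^-5 mol/kg
α₀ = 1/(1 + K1/[H⁺] + K1K2/[H⁺]²) = 1/(1 + 10^+2.24 + 10^+0.85) = 0.005499
DIC = [CO2*]/α₀ = 2.056×10^-5 / 0.005499 = 3.739 mmol/kg
[CO3²⁻] = α₂·DIC; α₂ = 0.03893, so [CO3²⁻] = 0.03893 × 3.739 = 0.146 mmol/kg

[CO3²⁻] = 0.146 mmol/kg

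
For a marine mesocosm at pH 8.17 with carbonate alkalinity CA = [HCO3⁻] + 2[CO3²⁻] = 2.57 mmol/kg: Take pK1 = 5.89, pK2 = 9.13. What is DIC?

DIC = 2.35 mmol/kg

CA = [HCO3⁻] + 2[CO3²⁻] = (α₁ + 2α₂)·DIC
At pH 8.17: [H⁺]/K1 = 10^-2.28 = 0.0052481, K2/[H⁺] = 10^-0.96 = 0.10965
α₁ = 1/(1 + 0.0052481 + 0.10965) = 1/1.1149 = 0.8969; α₂ = α₁·K2/[H⁺] = 0.09835
α₁ + 2α₂ = 1.0936
DIC = CA / (α₁ + 2α₂) = 2.57 / 1.0936 = 2.35 mmol/kg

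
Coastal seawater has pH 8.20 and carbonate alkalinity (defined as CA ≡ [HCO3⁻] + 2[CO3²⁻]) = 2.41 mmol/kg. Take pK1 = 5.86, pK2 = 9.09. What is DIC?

DIC = 2.17 mmol/kg

CA = [HCO3⁻] + 2[CO3²⁻] = (α₁ + 2α₂)·DIC
At pH 8.20: [H⁺]/K1 = 10^-2.34 = 0.0045709, K2/[H⁺] = 10^-0.89 = 0.12882
α₁ = 1/(1 + 0.0045709 + 0.12882) = 1/1.1334 = 0.8823; α₂ = α₁·K2/[H⁺] = 0.1137
α₁ + 2α₂ = 1.1096
DIC = CA / (α₁ + 2α₂) = 2.41 / 1.1096 = 2.17 mmol/kg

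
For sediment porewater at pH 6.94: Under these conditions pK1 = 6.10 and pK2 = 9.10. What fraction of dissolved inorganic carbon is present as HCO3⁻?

α₁ = 0.868

α₁ = 1 / (1 + [H⁺]/K1 + K2/[H⁺]) = 1 / (1 + 10^-0.84 + 10^-2.16)
   = 1 / (1 + 0.14454 + 0.0069183) = 1/1.1515 = 0.8685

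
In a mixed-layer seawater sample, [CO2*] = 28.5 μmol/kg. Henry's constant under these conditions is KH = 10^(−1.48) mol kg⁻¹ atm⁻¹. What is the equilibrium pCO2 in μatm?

KH = 10^(−1.48) = 3.311×10^-2 mol kg⁻¹ atm⁻¹
pCO2 = [CO2*]/KH = 28.5×10^-6 / 3.311×10^-2 = 8.61×10^-4 atm = 861 μatm

pCO2 = 861 μatm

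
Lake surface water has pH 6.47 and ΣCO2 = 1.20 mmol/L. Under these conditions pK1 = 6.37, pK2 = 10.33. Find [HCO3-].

α₁ = 1 / (1 + [H⁺]/K1 + K2/[H⁺]) = 1 / (1 + 10^-0.10 + 10^-3.86)
   = 1 / (1 + 0.79433 + 0.00013804) = 1/1.7945 = 0.5573
[HCO3⁻] = α₁ × DIC = 0.5573 × 1.20 = 0.669 mmol/L

[HCO3⁻] = 0.669 mmol/L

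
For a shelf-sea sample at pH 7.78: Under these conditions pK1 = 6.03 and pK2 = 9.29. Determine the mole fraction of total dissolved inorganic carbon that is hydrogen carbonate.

α₁ = 1 / (1 + [H⁺]/K1 + K2/[H⁺]) = 1 / (1 + 10^-1.75 + 10^-1.51)
   = 1 / (1 + 0.017783 + 0.030903) = 1/1.0487 = 0.9536

α₁ = 0.954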